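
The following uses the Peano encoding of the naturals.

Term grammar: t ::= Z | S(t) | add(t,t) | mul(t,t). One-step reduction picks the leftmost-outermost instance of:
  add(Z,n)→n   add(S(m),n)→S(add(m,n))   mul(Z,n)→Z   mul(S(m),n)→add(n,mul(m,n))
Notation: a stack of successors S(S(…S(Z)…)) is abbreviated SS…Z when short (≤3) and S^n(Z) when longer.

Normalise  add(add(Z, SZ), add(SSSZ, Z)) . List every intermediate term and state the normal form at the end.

Answer: normal form = S^4(Z)  (in 7 steps)

Reduction:
  start: add(add(Z, SZ), add(SSSZ, Z))
  step 1: add(SZ, add(SSSZ, Z))
  step 2: S(add(Z, add(SSSZ, Z)))
  step 3: S(add(SSSZ, Z))
  step 4: S(S(add(SSZ, Z)))
  step 5: S(S(S(add(SZ, Z))))
  step 6: S(S(S(S(add(Z, Z)))))
  step 7: S^4(Z)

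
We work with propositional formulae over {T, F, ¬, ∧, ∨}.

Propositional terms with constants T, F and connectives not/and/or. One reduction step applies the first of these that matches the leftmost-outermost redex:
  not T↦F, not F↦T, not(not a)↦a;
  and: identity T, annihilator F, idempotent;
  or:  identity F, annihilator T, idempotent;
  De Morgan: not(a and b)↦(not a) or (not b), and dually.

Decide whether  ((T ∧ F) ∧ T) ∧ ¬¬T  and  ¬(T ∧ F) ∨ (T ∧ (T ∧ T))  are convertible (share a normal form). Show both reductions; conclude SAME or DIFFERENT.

Term A:
  start: ((T ∧ F) ∧ T) ∧ ¬¬T
  [1] (T ∧ F) ∧ ¬¬T
  [2] F ∧ ¬¬T
  [3] F

Term B:
  start: ¬(T ∧ F) ∨ (T ∧ (T ∧ T))
  [1] (¬T ∨ ¬F) ∨ (T ∧ (T ∧ T))
  [2] (F ∨ ¬F) ∨ (T ∧ (T ∧ T))
  [3] ¬F ∨ (T ∧ (T ∧ T))
  [4] T ∨ (T ∧ (T ∧ T))
  [5] T

Answer: DIFFERENT — A ⇓ F, B ⇓ T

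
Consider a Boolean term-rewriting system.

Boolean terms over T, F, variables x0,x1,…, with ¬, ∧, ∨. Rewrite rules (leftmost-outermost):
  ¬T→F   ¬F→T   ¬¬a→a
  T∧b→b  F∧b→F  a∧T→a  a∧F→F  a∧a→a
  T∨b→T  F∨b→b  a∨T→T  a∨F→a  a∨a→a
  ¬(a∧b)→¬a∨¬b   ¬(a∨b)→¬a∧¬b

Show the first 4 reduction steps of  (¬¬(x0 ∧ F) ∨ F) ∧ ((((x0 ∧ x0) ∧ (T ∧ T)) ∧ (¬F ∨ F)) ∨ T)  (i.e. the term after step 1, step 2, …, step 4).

Answer: after 4 steps: F

Working:
  start: (¬¬(x0 ∧ F) ∨ F) ∧ ((((x0 ∧ x0) ∧ (T ∧ T)) ∧ (¬F ∨ F)) ∨ T)
  [1] ¬¬(x0 ∧ F) ∧ ((((x0 ∧ x0) ∧ (T ∧ T)) ∧ (¬F ∨ F)) ∨ T)
  [2] (x0 ∧ F) ∧ ((((x0 ∧ x0) ∧ (T ∧ T)) ∧ (¬F ∨ F)) ∨ T)
  [3] F ∧ ((((x0 ∧ x0) ∧ (T ∧ T)) ∧ (¬F ∨ F)) ∨ T)
  [4] F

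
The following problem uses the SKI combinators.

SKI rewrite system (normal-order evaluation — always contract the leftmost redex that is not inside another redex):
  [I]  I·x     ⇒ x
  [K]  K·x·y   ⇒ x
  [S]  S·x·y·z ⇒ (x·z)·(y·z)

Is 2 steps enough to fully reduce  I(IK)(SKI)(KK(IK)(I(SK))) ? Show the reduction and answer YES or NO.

Answer: NO — after 2 steps the term is K(SKI)(KK(IK)(I(SK))), not yet normal

Reduction:
  start: I(IK)(SKI)(KK(IK)(I(SK)))
  →1  IK(SKI)(KK(IK)(I(SK)))
  →2  K(SKI)(KK(IK)(I(SK)))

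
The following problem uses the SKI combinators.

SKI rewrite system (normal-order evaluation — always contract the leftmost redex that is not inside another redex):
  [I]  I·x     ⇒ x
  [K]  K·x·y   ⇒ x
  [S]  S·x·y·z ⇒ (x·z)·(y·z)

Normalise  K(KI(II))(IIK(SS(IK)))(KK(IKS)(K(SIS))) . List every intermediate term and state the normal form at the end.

  start: K(KI(II))(IIK(SS(IK)))(KK(IKS)(K(SIS)))
  →1  KI(II)(KK(IKS)(K(SIS)))
  →2  I(KK(IKS)(K(SIS)))
  →3  KK(IKS)(K(SIS))
  →4  K(K(SIS))

Answer: normal form = K(K(SIS))  (in 4 steps)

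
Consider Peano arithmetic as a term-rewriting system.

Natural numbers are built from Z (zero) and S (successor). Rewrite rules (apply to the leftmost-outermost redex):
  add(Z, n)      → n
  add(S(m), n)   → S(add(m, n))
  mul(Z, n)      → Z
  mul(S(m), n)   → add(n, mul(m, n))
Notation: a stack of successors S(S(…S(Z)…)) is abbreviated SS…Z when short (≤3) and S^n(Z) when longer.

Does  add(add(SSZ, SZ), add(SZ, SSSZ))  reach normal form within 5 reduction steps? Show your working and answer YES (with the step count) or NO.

Answer: NO — after 5 steps the term is S(S(add(SZ, add(SZ, SSSZ)))), not yet normal

Derivation:
  start: add(add(SSZ, SZ), add(SZ, SSSZ))
  [1] add(S(add(SZ, SZ)), add(SZ, SSSZ))
  [2] S(add(add(SZ, SZ), add(SZ, SSSZ)))
  [3] S(add(S(add(Z, SZ)), add(SZ, SSSZ)))
  [4] S(S(add(add(Z, SZ), add(SZ, SSSZ))))
  [5] S(S(add(SZ, add(SZ, SSSZ))))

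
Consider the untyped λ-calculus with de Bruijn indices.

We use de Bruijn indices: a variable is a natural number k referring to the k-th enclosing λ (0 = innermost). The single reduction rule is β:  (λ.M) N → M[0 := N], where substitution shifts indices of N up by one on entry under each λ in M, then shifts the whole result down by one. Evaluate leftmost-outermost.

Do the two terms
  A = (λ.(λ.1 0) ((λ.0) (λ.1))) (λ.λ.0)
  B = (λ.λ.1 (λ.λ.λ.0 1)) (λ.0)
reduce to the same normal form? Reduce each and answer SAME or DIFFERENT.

Term A:
  start: (λ.(λ.1 0) ((λ.0) (λ.1))) (λ.λ.0)
  step 1: (λ.(λ.λ.0) 0) ((λ.0) (λ.λ.λ.0))
  step 2: (λ.λ.0) ((λ.0) (λ.λ.λ.0))
  step 3: λ.0

Term B:
  start: (λ.λ.1 (λ.λ.λ.0 1)) (λ.0)
  step 1: λ.(λ.0) (λ.λ.λ.0 1)
  step 2: λ.λ.λ.λ.0 1

Answer: DIFFERENT — A ⇓ λ.0, B ⇓ λ.λ.λ.λ.0 1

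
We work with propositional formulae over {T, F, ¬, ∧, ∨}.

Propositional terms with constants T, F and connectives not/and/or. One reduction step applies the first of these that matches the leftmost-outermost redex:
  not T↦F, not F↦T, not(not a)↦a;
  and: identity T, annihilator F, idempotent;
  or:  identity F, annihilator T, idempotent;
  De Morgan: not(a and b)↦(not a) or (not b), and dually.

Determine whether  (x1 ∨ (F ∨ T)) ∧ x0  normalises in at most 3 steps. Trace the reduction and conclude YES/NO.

  start: (x1 ∨ (F ∨ T)) ∧ x0
  [1] (x1 ∨ T) ∧ x0
  [2] T ∧ x0
  [3] x0

Answer: YES — reaches normal form x0 in 3 ≤ 3 steps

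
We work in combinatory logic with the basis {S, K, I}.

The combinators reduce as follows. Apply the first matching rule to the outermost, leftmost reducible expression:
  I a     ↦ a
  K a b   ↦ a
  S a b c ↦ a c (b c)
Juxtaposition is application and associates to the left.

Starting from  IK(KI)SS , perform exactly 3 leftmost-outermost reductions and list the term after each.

Answer: after 3 steps: I

Reduction:
  start: IK(KI)SS
  →1  K(KI)SS
  →2  KIS
  →3  I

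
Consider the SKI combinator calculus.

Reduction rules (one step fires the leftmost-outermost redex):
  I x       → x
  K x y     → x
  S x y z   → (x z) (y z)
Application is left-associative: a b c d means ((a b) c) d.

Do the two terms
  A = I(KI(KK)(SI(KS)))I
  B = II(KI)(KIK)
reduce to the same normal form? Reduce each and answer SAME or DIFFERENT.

Term A:
  start: I(KI(KK)(SI(KS)))I
  →1  KI(KK)(SI(KS))I
  →2  I(SI(KS))I
  →3  SI(KS)I
  →4  II(KSI)
  →5  I(KSI)
  →6  KSI
  →7  S

Term B:
  start: II(KI)(KIK)
  →1  I(KI)(KIK)
  →2  KI(KIK)
  →3  I

Answer: DIFFERENT — A ⇓ S, B ⇓ I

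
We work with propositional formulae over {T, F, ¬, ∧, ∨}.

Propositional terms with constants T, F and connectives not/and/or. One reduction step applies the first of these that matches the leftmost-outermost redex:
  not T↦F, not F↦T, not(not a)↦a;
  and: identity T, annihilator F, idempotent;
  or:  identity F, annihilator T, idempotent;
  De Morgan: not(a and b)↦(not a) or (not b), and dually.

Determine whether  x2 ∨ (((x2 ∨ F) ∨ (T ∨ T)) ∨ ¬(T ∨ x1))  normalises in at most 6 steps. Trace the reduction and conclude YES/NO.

Answer: YES — reaches normal form T in 5 ≤ 6 steps

Reduction:
  start: x2 ∨ (((x2 ∨ F) ∨ (T ∨ T)) ∨ ¬(T ∨ x1))
  →1  x2 ∨ ((x2 ∨ (T ∨ T)) ∨ ¬(T ∨ x1))
  →2  x2 ∨ ((x2 ∨ T) ∨ ¬(T ∨ x1))
  →3  x2 ∨ (T ∨ ¬(T ∨ x1))
  →4  x2 ∨ T
  →5  T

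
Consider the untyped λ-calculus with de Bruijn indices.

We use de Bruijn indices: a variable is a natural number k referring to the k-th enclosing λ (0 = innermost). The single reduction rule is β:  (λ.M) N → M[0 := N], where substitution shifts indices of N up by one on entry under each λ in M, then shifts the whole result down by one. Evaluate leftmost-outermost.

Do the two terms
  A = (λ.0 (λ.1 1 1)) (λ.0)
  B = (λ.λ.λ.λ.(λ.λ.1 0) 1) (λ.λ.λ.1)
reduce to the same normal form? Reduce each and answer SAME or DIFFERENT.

Term A:
  start: (λ.0 (λ.1 1 1)) (λ.0)
  [1] (λ.0) (λ.(λ.0) (λ.0) (λ.0))
  [2] λ.(λ.0) (λ.0) (λ.0)
  [3] λ.(λ.0) (λ.0)
  [4] λ.λ.0

Term B:
  start: (λ.λ.λ.λ.(λ.λ.1 0) 1) (λ.λ.λ.1)
  [1] λ.λ.λ.(λ.λ.1 0) 1
  [2] λ.λ.λ.λ.2 0

Answer: DIFFERENT — A ⇓ λ.λ.0, B ⇓ λ.λ.λ.λ.2 0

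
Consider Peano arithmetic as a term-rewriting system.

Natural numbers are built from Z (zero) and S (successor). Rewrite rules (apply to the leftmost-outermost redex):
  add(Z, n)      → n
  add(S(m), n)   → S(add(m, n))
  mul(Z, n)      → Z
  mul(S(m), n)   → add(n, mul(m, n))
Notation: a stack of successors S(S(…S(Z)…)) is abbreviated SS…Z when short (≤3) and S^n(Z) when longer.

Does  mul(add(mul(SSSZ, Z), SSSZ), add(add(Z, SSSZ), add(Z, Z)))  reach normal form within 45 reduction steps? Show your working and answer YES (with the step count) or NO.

Answer: YES — reaches normal form S^9(Z) in 42 ≤ 45 steps

Working:
  start: mul(add(mul(SSSZ, Z), SSSZ), add(add(Z, SSSZ), add(Z, Z)))
  →1  mul(add(add(Z, mul(SSZ, Z)), SSSZ), add(add(Z, SSSZ), add(Z, Z)))
  →2  mul(add(mul(SSZ, Z), SSSZ), add(add(Z, SSSZ), add(Z, Z)))
  →3  mul(add(add(Z, mul(SZ, Z)), SSSZ), add(add(Z, SSSZ), add(Z, Z)))
  →4  mul(add(mul(SZ, Z), SSSZ), add(add(Z, SSSZ), add(Z, Z)))
  →5  mul(add(add(Z, mul(Z, Z)), SSSZ), add(add(Z, SSSZ), add(Z, Z)))
  →6  mul(add(mul(Z, Z), SSSZ), add(add(Z, SSSZ), add(Z, Z)))
  →7  mul(add(Z, SSSZ), add(add(Z, SSSZ), add(Z, Z)))
  →8  mul(SSSZ, add(add(Z, SSSZ), add(Z, Z)))
  →9  add(add(add(Z, SSSZ), add(Z, Z)), mul(SSZ, add(add(Z, SSSZ), add(Z, Z))))
  →10  add(add(SSSZ, add(Z, Z)), mul(SSZ, add(add(Z, SSSZ), add(Z, Z))))
  →11  add(S(add(SSZ, add(Z, Z))), mul(SSZ, add(add(Z, SSSZ), add(Z, Z))))
  →12  S(add(add(SSZ, add(Z, Z)), mul(SSZ, add(add(Z, SSSZ), add(Z, Z)))))
  →13  S(add(S(add(SZ, add(Z, Z))), mul(SSZ, add(add(Z, SSSZ), add(Z, Z)))))
  →14  S(S(add(add(SZ, add(Z, Z)), mul(SSZ, add(add(Z, SSSZ), add(Z, Z))))))
  →15  S(S(add(S(add(Z, add(Z, Z))), mul(SSZ, add(add(Z, SSSZ), add(Z, Z))))))
  →16  S(S(S(add(add(Z, add(Z, Z)), mul(SSZ, add(add(Z, SSSZ), add(Z, Z)))))))
  →17  S(S(S(add(add(Z, Z), mul(SSZ, add(add(Z, SSSZ), add(Z, Z)))))))
  →18  S(S(S(add(Z, mul(SSZ, add(add(Z, SSSZ), add(Z, Z)))))))
  →19  S(S(S(mul(SSZ, add(add(Z, SSSZ), add(Z, Z))))))
  →20  S(S(S(add(add(add(Z, SSSZ), add(Z, Z)), mul(SZ, add(add(Z, SSSZ), add(Z, Z)))))))
  →21  S(S(S(add(add(SSSZ, add(Z, Z)), mul(SZ, add(add(Z, SSSZ), add(Z, Z)))))))
  →22  S(S(S(add(S(add(SSZ, add(Z, Z))), mul(SZ, add(add(Z, SSSZ), add(Z, Z)))))))
  →23  S(S(S(S(add(add(SSZ, add(Z, Z)), mul(SZ, add(add(Z, SSSZ), add(Z, Z))))))))
  →24  S(S(S(S(add(S(add(SZ, add(Z, Z))), mul(SZ, add(add(Z, SSSZ), add(Z, Z))))))))
  →25  S(S(S(S(S(add(add(SZ, add(Z, Z)), mul(SZ, add(add(Z, SSSZ), add(Z, Z)))))))))
  →26  S(S(S(S(S(add(S(add(Z, add(Z, Z))), mul(SZ, add(add(Z, SSSZ), add(Z, Z)))))))))
  →27  S(S(S(S(S(S(add(add(Z, add(Z, Z)), mul(SZ, add(add(Z, SSSZ), add(Z, Z))))))))))
  →28  S(S(S(S(S(S(add(add(Z, Z), mul(SZ, add(add(Z, SSSZ), add(Z, Z))))))))))
  →29  S(S(S(S(S(S(add(Z, mul(SZ, add(add(Z, SSSZ), add(Z, Z))))))))))
  →30  S(S(S(S(S(S(mul(SZ, add(add(Z, SSSZ), add(Z, Z)))))))))
  →31  S(S(S(S(S(S(add(add(add(Z, SSSZ), add(Z, Z)), mul(Z, add(add(Z, SSSZ), add(Z, Z))))))))))
  →32  S(S(S(S(S(S(add(add(SSSZ, add(Z, Z)), mul(Z, add(add(Z, SSSZ), add(Z, Z))))))))))
  →33  S(S(S(S(S(S(add(S(add(SSZ, add(Z, Z))), mul(Z, add(add(Z, SSSZ), add(Z, Z))))))))))
  →34  S(S(S(S(S(S(S(add(add(SSZ, add(Z, Z)), mul(Z, add(add(Z, SSSZ), add(Z, Z)))))))))))
  →35  S(S(S(S(S(S(S(add(S(add(SZ, add(Z, Z))), mul(Z, add(add(Z, SSSZ), add(Z, Z)))))))))))
  →36  S(S(S(S(S(S(S(S(add(add(SZ, add(Z, Z)), mul(Z, add(add(Z, SSSZ), add(Z, Z))))))))))))
  →37  S(S(S(S(S(S(S(S(add(S(add(Z, add(Z, Z))), mul(Z, add(add(Z, SSSZ), add(Z, Z))))))))))))
  →38  S(S(S(S(S(S(S(S(S(add(add(Z, add(Z, Z)), mul(Z, add(add(Z, SSSZ), add(Z, Z)))))))))))))
  →39  S(S(S(S(S(S(S(S(S(add(add(Z, Z), mul(Z, add(add(Z, SSSZ), add(Z, Z)))))))))))))
  →40  S(S(S(S(S(S(S(S(S(add(Z, mul(Z, add(add(Z, SSSZ), add(Z, Z)))))))))))))
  →41  S(S(S(S(S(S(S(S(S(mul(Z, add(add(Z, SSSZ), add(Z, Z))))))))))))
  →42  S^9(Z)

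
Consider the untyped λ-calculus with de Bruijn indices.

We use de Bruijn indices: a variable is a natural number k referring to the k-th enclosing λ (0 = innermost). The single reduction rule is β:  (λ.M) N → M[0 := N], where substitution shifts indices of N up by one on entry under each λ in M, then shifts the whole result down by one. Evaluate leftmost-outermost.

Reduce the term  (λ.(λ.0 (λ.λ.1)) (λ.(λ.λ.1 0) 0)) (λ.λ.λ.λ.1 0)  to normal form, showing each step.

Answer: normal form = λ.λ.1  (in 5 steps)

Derivation:
  start: (λ.(λ.0 (λ.λ.1)) (λ.(λ.λ.1 0) 0)) (λ.λ.λ.λ.1 0)
  step 1: (λ.0 (λ.λ.1)) (λ.(λ.λ.1 0) 0)
  step 2: (λ.(λ.λ.1 0) 0) (λ.λ.1)
  step 3: (λ.λ.1 0) (λ.λ.1)
  step 4: λ.(λ.λ.1) 0
  step 5: λ.λ.1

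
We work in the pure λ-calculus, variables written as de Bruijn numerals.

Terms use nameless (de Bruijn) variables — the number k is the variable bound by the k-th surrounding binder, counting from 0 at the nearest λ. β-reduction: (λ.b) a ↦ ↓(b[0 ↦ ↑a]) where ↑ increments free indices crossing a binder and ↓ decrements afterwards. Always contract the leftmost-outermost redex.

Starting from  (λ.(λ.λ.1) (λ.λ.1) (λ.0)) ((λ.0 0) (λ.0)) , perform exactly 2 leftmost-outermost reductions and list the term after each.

Answer: after 2 steps: (λ.λ.λ.1) (λ.0)

Reduction:
  start: (λ.(λ.λ.1) (λ.λ.1) (λ.0)) ((λ.0 0) (λ.0))
  →1  (λ.λ.1) (λ.λ.1) (λ.0)
  →2  (λ.λ.λ.1) (λ.0)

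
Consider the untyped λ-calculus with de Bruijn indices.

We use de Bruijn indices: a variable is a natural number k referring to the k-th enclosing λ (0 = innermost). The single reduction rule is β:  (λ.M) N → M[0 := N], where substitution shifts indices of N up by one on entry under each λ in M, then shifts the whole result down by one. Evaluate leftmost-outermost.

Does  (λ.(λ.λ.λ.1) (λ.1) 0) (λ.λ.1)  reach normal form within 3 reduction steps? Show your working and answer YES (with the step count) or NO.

  start: (λ.(λ.λ.λ.1) (λ.1) 0) (λ.λ.1)
  →1  (λ.λ.λ.1) (λ.λ.λ.1) (λ.λ.1)
  →2  (λ.λ.1) (λ.λ.1)
  →3  λ.λ.λ.1

Answer: YES — reaches normal form λ.λ.λ.1 in 3 ≤ 3 steps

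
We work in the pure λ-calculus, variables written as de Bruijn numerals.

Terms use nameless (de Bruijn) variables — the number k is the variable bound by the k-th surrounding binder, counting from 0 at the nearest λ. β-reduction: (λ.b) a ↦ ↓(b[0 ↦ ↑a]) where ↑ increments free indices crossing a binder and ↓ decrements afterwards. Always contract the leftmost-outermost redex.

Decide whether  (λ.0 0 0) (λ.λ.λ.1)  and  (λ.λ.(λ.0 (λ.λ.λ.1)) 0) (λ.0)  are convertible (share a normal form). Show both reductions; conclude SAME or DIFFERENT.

Answer: DIFFERENT — A ⇓ λ.λ.λ.λ.1, B ⇓ λ.0 (λ.λ.λ.1)

Derivation:
Term A:
  start: (λ.0 0 0) (λ.λ.λ.1)
  step 1: (λ.λ.λ.1) (λ.λ.λ.1) (λ.λ.λ.1)
  step 2: (λ.λ.1) (λ.λ.λ.1)
  step 3: λ.λ.λ.λ.1

Term B:
  start: (λ.λ.(λ.0 (λ.λ.λ.1)) 0) (λ.0)
  step 1: λ.(λ.0 (λ.λ.λ.1)) 0
  step 2: λ.0 (λ.λ.λ.1)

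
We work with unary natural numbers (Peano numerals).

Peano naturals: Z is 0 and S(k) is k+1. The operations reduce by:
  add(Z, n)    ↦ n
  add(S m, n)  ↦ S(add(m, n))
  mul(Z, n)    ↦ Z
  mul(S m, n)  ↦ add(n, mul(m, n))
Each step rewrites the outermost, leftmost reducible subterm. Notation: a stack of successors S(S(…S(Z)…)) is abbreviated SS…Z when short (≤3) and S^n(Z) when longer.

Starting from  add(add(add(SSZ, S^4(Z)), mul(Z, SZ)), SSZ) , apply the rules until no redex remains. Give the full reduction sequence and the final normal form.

Answer: normal form = S^8(Z)  (in 18 steps)

Working:
  start: add(add(add(SSZ, S^4(Z)), mul(Z, SZ)), SSZ)
  [1] add(add(S(add(SZ, S^4(Z))), mul(Z, SZ)), SSZ)
  [2] add(S(add(add(SZ, S^4(Z)), mul(Z, SZ))), SSZ)
  [3] S(add(add(add(SZ, S^4(Z)), mul(Z, SZ)), SSZ))
  [4] S(add(add(S(add(Z, S^4(Z))), mul(Z, SZ)), SSZ))
  [5] S(add(S(add(add(Z, S^4(Z)), mul(Z, SZ))), SSZ))
  [6] S(S(add(add(add(Z, S^4(Z)), mul(Z, SZ)), SSZ)))
  [7] S(S(add(add(S^4(Z), mul(Z, SZ)), SSZ)))
  [8] S(S(add(S(add(SSSZ, mul(Z, SZ))), SSZ)))
  [9] S(S(S(add(add(SSSZ, mul(Z, SZ)), SSZ))))
  [10] S(S(S(add(S(add(SSZ, mul(Z, SZ))), SSZ))))
  [11] S(S(S(S(add(add(SSZ, mul(Z, SZ)), SSZ)))))
  [12] S(S(S(S(add(S(add(SZ, mul(Z, SZ))), SSZ)))))
  [13] S(S(S(S(S(add(add(SZ, mul(Z, SZ)), SSZ))))))
  [14] S(S(S(S(S(add(S(add(Z, mul(Z, SZ))), SSZ))))))
  [15] S(S(S(S(S(S(add(add(Z, mul(Z, SZ)), SSZ)))))))
  [16] S(S(S(S(S(S(add(mul(Z, SZ), SSZ)))))))
  [17] S(S(S(S(S(S(add(Z, SSZ)))))))
  [18] S^8(Z)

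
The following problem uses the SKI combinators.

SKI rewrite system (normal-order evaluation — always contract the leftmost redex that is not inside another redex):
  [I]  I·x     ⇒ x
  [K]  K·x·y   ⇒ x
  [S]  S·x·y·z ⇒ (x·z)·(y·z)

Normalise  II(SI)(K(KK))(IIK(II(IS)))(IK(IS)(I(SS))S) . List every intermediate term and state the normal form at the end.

Answer: normal form = S(SS)  (in 13 steps)

Working:
  start: II(SI)(K(KK))(IIK(II(IS)))(IK(IS)(I(SS))S)
  →1  I(SI)(K(KK))(IIK(II(IS)))(IK(IS)(I(SS))S)
  →2  SI(K(KK))(IIK(II(IS)))(IK(IS)(I(SS))S)
  →3  I(IIK(II(IS)))(K(KK)(IIK(II(IS))))(IK(IS)(I(SS))S)
  →4  IIK(II(IS))(K(KK)(IIK(II(IS))))(IK(IS)(I(SS))S)
  →5  IK(II(IS))(K(KK)(IIK(II(IS))))(IK(IS)(I(SS))S)
  →6  K(II(IS))(K(KK)(IIK(II(IS))))(IK(IS)(I(SS))S)
  →7  II(IS)(IK(IS)(I(SS))S)
  →8  I(IS)(IK(IS)(I(SS))S)
  →9  IS(IK(IS)(I(SS))S)
  →10  S(IK(IS)(I(SS))S)
  →11  S(K(IS)(I(SS))S)
  →12  S(ISS)
  →13  S(SS)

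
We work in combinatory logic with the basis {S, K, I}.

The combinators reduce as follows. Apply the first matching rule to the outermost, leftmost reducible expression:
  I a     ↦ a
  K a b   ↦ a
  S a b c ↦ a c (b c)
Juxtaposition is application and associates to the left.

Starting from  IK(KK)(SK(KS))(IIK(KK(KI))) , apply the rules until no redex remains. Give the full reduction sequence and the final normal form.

Answer: normal form = K  (in 3 steps)

Derivation:
  start: IK(KK)(SK(KS))(IIK(KK(KI)))
  step 1: K(KK)(SK(KS))(IIK(KK(KI)))
  step 2: KK(IIK(KK(KI)))
  step 3: K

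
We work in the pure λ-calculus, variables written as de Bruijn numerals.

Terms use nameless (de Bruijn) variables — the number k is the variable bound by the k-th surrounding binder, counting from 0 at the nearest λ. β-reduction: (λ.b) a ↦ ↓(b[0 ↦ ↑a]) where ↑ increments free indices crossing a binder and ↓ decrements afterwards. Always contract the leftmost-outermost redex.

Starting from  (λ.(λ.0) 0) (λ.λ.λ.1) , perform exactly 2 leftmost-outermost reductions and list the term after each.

Answer: after 2 steps: λ.λ.λ.1

Working:
  start: (λ.(λ.0) 0) (λ.λ.λ.1)
  step 1: (λ.0) (λ.λ.λ.1)
  step 2: λ.λ.λ.1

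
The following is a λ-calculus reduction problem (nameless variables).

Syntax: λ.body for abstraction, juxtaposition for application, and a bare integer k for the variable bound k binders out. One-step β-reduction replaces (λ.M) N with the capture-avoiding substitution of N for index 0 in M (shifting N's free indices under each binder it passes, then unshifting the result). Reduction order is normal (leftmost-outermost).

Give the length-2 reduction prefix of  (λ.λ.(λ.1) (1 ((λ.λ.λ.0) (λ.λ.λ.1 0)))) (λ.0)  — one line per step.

  start: (λ.λ.(λ.1) (1 ((λ.λ.λ.0) (λ.λ.λ.1 0)))) (λ.0)
  [1] λ.(λ.1) ((λ.0) ((λ.λ.λ.0) (λ.λ.λ.1 0)))
  [2] λ.0

Answer: after 2 steps: λ.0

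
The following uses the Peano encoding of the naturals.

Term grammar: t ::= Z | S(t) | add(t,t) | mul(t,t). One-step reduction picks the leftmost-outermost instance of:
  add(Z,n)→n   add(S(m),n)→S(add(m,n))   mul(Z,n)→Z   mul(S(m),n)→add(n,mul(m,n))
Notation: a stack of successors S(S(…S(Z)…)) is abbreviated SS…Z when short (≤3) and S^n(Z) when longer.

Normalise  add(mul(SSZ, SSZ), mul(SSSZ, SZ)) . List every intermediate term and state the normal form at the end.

  start: add(mul(SSZ, SSZ), mul(SSSZ, SZ))
  step 1: add(add(SSZ, mul(SZ, SSZ)), mul(SSSZ, SZ))
  step 2: add(S(add(SZ, mul(SZ, SSZ))), mul(SSSZ, SZ))
  step 3: S(add(add(SZ, mul(SZ, SSZ)), mul(SSSZ, SZ)))
  step 4: S(add(S(add(Z, mul(SZ, SSZ))), mul(SSSZ, SZ)))
  step 5: S(S(add(add(Z, mul(SZ, SSZ)), mul(SSSZ, SZ))))
  step 6: S(S(add(mul(SZ, SSZ), mul(SSSZ, SZ))))
  step 7: S(S(add(add(SSZ, mul(Z, SSZ)), mul(SSSZ, SZ))))
  step 8: S(S(add(S(add(SZ, mul(Z, SSZ))), mul(SSSZ, SZ))))
  step 9: S(S(S(add(add(SZ, mul(Z, SSZ)), mul(SSSZ, SZ)))))
  step 10: S(S(S(add(S(add(Z, mul(Z, SSZ))), mul(SSSZ, SZ)))))
  step 11: S(S(S(S(add(add(Z, mul(Z, SSZ)), mul(SSSZ, SZ))))))
  step 12: S(S(S(S(add(mul(Z, SSZ), mul(SSSZ, SZ))))))
  step 13: S(S(S(S(add(Z, mul(SSSZ, SZ))))))
  step 14: S(S(S(S(mul(SSSZ, SZ)))))
  step 15: S(S(S(S(add(SZ, mul(SSZ, SZ))))))
  step 16: S(S(S(S(S(add(Z, mul(SSZ, SZ)))))))
  step 17: S(S(S(S(S(mul(SSZ, SZ))))))
  step 18: S(S(S(S(S(add(SZ, mul(SZ, SZ)))))))
  step 19: S(S(S(S(S(S(add(Z, mul(SZ, SZ))))))))
  step 20: S(S(S(S(S(S(mul(SZ, SZ)))))))
  step 21: S(S(S(S(S(S(add(SZ, mul(Z, SZ))))))))
  step 22: S(S(S(S(S(S(S(add(Z, mul(Z, SZ)))))))))
  step 23: S(S(S(S(S(S(S(mul(Z, SZ))))))))
  step 24: S^7(Z)

Answer: normal form = S^7(Z)  (in 24 steps)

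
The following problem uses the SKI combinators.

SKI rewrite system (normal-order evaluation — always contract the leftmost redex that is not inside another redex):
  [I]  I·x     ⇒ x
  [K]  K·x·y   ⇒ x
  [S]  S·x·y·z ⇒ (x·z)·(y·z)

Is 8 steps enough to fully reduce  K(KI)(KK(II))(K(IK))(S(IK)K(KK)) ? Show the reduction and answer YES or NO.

Answer: YES — reaches normal form KK in 6 ≤ 8 steps

Derivation:
  start: K(KI)(KK(II))(K(IK))(S(IK)K(KK))
  →1  KI(K(IK))(S(IK)K(KK))
  →2  I(S(IK)K(KK))
  →3  S(IK)K(KK)
  →4  IK(KK)(K(KK))
  →5  K(KK)(K(KK))
  →6  KK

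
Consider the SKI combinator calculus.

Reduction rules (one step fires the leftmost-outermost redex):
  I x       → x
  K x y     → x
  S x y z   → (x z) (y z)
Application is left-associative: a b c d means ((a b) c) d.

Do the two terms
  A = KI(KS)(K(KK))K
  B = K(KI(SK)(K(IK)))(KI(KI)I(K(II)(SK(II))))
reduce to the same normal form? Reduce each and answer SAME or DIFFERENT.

Term A:
  start: KI(KS)(K(KK))K
  [1] I(K(KK))K
  [2] K(KK)K
  [3] KK

Term B:
  start: K(KI(SK)(K(IK)))(KI(KI)I(K(II)(SK(II))))
  [1] KI(SK)(K(IK))
  [2] I(K(IK))
  [3] K(IK)
  [4] KK

Answer: SAME — A ⇓ KK, B ⇓ KK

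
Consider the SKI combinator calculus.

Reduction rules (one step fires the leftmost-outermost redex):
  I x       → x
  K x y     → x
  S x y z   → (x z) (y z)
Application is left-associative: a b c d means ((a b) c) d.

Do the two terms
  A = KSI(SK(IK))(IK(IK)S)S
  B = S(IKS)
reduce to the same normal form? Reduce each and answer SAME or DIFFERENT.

Term A:
  start: KSI(SK(IK))(IK(IK)S)S
  [1] S(SK(IK))(IK(IK)S)S
  [2] SK(IK)S(IK(IK)SS)
  [3] KS(IKS)(IK(IK)SS)
  [4] S(IK(IK)SS)
  [5] S(K(IK)SS)
  [6] S(IKS)
  [7] S(KS)

Term B:
  start: S(IKS)
  [1] S(KS)

Answer: SAME — A ⇓ S(KS), B ⇓ S(KS)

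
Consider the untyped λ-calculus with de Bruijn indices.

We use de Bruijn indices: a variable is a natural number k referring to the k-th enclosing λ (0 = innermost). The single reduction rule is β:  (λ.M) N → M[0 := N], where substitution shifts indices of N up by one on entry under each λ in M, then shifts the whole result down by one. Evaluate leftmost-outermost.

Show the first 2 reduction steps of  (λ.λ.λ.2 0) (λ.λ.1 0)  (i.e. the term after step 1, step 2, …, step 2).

  start: (λ.λ.λ.2 0) (λ.λ.1 0)
  →1  λ.λ.(λ.λ.1 0) 0
  →2  λ.λ.λ.1 0

Answer: after 2 steps: λ.λ.λ.1 0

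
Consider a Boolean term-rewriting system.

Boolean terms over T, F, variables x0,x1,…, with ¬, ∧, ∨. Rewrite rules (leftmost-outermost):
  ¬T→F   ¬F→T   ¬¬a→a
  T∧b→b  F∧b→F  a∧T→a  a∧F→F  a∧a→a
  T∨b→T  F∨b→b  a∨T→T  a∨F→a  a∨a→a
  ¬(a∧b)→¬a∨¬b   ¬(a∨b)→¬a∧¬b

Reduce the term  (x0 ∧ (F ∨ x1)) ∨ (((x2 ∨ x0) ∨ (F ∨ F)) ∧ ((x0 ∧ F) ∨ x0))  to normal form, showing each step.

  start: (x0 ∧ (F ∨ x1)) ∨ (((x2 ∨ x0) ∨ (F ∨ F)) ∧ ((x0 ∧ F) ∨ x0))
  →1  (x0 ∧ x1) ∨ (((x2 ∨ x0) ∨ (F ∨ F)) ∧ ((x0 ∧ F) ∨ x0))
  →2  (x0 ∧ x1) ∨ (((x2 ∨ x0) ∨ F) ∧ ((x0 ∧ F) ∨ x0))
  →3  (x0 ∧ x1) ∨ ((x2 ∨ x0) ∧ ((x0 ∧ F) ∨ x0))
  →4  (x0 ∧ x1) ∨ ((x2 ∨ x0) ∧ (F ∨ x0))
  →5  (x0 ∧ x1) ∨ ((x2 ∨ x0) ∧ x0)

Answer: normal form = (x0 ∧ x1) ∨ ((x2 ∨ x0) ∧ x0)  (in 5 steps)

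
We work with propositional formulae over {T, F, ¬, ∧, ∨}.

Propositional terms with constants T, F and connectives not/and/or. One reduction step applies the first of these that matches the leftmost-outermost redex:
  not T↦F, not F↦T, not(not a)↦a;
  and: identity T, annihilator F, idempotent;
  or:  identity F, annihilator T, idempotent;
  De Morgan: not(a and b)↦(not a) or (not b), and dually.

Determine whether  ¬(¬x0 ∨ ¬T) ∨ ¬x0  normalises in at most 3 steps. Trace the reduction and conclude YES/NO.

Answer: NO — after 3 steps the term is (x0 ∧ T) ∨ ¬x0, not yet normal

Derivation:
  start: ¬(¬x0 ∨ ¬T) ∨ ¬x0
  →1  (¬¬x0 ∧ ¬¬T) ∨ ¬x0
  →2  (x0 ∧ ¬¬T) ∨ ¬x0
  →3  (x0 ∧ T) ∨ ¬x0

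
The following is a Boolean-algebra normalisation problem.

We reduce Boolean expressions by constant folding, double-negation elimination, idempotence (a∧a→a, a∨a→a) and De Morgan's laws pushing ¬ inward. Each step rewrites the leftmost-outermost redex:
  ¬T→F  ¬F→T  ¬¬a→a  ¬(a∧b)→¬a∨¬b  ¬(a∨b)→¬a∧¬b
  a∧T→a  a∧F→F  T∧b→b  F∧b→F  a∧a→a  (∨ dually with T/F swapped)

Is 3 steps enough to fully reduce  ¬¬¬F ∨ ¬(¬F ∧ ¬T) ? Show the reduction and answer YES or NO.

  start: ¬¬¬F ∨ ¬(¬F ∧ ¬T)
  step 1: ¬F ∨ ¬(¬F ∧ ¬T)
  step 2: T ∨ ¬(¬F ∧ ¬T)
  step 3: T

Answer: YES — reaches normal form T in 3 ≤ 3 steps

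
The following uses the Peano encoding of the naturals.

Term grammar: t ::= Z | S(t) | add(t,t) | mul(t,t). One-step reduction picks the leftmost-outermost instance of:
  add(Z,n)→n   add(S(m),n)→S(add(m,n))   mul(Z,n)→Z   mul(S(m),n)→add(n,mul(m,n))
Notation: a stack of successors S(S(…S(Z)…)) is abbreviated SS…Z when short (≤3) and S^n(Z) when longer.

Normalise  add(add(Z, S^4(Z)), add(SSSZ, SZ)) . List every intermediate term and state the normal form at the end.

Answer: normal form = S^8(Z)  (in 10 steps)

Derivation:
  start: add(add(Z, S^4(Z)), add(SSSZ, SZ))
  →1  add(S^4(Z), add(SSSZ, SZ))
  →2  S(add(SSSZ, add(SSSZ, SZ)))
  →3  S(S(add(SSZ, add(SSSZ, SZ))))
  →4  S(S(S(add(SZ, add(SSSZ, SZ)))))
  →5  S(S(S(S(add(Z, add(SSSZ, SZ))))))
  →6  S(S(S(S(add(SSSZ, SZ)))))
  →7  S(S(S(S(S(add(SSZ, SZ))))))
  →8  S(S(S(S(S(S(add(SZ, SZ)))))))
  →9  S(S(S(S(S(S(S(add(Z, SZ))))))))
  →10  S^8(Z)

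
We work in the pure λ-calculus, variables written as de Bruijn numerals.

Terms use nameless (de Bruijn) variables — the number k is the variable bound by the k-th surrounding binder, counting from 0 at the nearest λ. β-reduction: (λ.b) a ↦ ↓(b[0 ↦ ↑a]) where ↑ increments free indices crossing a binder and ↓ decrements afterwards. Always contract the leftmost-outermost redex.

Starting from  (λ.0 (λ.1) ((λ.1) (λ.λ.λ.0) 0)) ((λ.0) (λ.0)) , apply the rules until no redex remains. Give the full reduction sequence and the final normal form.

  start: (λ.0 (λ.1) ((λ.1) (λ.λ.λ.0) 0)) ((λ.0) (λ.0))
  →1  (λ.0) (λ.0) (λ.(λ.0) (λ.0)) ((λ.(λ.0) (λ.0)) (λ.λ.λ.0) ((λ.0) (λ.0)))
  →2  (λ.0) (λ.(λ.0) (λ.0)) ((λ.(λ.0) (λ.0)) (λ.λ.λ.0) ((λ.0) (λ.0)))
  →3  (λ.(λ.0) (λ.0)) ((λ.(λ.0) (λ.0)) (λ.λ.λ.0) ((λ.0) (λ.0)))
  →4  (λ.0) (λ.0)
  →5  λ.0

Answer: normal form = λ.0  (in 5 steps)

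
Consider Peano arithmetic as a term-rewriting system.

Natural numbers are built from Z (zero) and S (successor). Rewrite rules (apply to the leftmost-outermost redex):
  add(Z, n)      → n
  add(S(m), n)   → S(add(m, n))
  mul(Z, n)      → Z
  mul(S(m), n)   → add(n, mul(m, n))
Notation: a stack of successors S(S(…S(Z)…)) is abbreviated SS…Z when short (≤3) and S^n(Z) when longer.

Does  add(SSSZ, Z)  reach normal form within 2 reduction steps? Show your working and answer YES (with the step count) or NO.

  start: add(SSSZ, Z)
  [1] S(add(SSZ, Z))
  [2] S(S(add(SZ, Z)))

Answer: NO — after 2 steps the term is S(S(add(SZ, Z))), not yet normal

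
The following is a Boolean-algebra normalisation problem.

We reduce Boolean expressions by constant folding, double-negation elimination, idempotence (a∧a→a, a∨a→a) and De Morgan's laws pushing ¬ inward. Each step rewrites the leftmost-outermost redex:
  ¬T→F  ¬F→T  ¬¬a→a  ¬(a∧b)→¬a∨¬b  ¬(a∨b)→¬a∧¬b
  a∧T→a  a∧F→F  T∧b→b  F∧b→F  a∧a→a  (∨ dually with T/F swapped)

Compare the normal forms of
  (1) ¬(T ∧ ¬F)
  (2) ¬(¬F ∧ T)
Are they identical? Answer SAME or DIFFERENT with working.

Term A:
  start: ¬(T ∧ ¬F)
  →1  ¬T ∨ ¬¬F
  →2  F ∨ ¬¬F
  →3  ¬¬F
  →4  F

Term B:
  start: ¬(¬F ∧ T)
  →1  ¬¬F ∨ ¬T
  →2  F ∨ ¬T
  →3  ¬T
  →4  F

Answer: SAME — A ⇓ F, B ⇓ F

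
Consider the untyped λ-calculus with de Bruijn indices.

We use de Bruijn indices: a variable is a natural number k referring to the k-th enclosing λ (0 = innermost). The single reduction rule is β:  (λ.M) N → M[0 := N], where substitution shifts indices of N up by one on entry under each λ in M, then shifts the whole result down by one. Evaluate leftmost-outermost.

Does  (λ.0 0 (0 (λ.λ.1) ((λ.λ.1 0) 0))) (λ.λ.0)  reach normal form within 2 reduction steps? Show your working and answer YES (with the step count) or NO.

  start: (λ.0 0 (0 (λ.λ.1) ((λ.λ.1 0) 0))) (λ.λ.0)
  [1] (λ.λ.0) (λ.λ.0) ((λ.λ.0) (λ.λ.1) ((λ.λ.1 0) (λ.λ.0)))
  [2] (λ.0) ((λ.λ.0) (λ.λ.1) ((λ.λ.1 0) (λ.λ.0)))

Answer: NO — after 2 steps the term is (λ.0) ((λ.λ.0) (λ.λ.1) ((λ.λ.1 0) (λ.λ.0))), not yet normal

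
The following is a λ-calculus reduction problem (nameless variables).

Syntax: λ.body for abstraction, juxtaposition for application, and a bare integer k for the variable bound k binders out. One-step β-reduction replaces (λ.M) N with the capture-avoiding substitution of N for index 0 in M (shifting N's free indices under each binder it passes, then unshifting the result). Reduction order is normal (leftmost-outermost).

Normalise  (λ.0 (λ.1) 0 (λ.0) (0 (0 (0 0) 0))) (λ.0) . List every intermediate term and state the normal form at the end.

Answer: normal form = λ.0  (in 9 steps)

Working:
  start: (λ.0 (λ.1) 0 (λ.0) (0 (0 (0 0) 0))) (λ.0)
  →1  (λ.0) (λ.λ.0) (λ.0) (λ.0) ((λ.0) ((λ.0) ((λ.0) (λ.0)) (λ.0)))
  →2  (λ.λ.0) (λ.0) (λ.0) ((λ.0) ((λ.0) ((λ.0) (λ.0)) (λ.0)))
  →3  (λ.0) (λ.0) ((λ.0) ((λ.0) ((λ.0) (λ.0)) (λ.0)))
  →4  (λ.0) ((λ.0) ((λ.0) ((λ.0) (λ.0)) (λ.0)))
  →5  (λ.0) ((λ.0) ((λ.0) (λ.0)) (λ.0))
  →6  (λ.0) ((λ.0) (λ.0)) (λ.0)
  →7  (λ.0) (λ.0) (λ.0)
  →8  (λ.0) (λ.0)
  →9  λ.0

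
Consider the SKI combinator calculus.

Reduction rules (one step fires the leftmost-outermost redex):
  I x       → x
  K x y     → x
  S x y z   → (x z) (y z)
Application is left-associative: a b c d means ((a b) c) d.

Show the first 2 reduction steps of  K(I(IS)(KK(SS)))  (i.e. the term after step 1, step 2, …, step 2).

Answer: after 2 steps: K(S(KK(SS)))

Working:
  start: K(I(IS)(KK(SS)))
  step 1: K(IS(KK(SS)))
  step 2: K(S(KK(SS)))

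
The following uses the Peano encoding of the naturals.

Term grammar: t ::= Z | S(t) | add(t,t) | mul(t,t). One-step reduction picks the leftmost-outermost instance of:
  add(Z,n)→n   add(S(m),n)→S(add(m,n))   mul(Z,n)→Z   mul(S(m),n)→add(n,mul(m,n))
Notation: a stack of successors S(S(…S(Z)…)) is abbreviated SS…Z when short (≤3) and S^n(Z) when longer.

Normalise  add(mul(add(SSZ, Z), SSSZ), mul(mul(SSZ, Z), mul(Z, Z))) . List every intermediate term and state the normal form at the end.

Answer: normal form = S^6(Z)  (in 27 steps)

Working:
  start: add(mul(add(SSZ, Z), SSSZ), mul(mul(SSZ, Z), mul(Z, Z)))
  [1] add(mul(S(add(SZ, Z)), SSSZ), mul(mul(SSZ, Z), mul(Z, Z)))
  [2] add(add(SSSZ, mul(add(SZ, Z), SSSZ)), mul(mul(SSZ, Z), mul(Z, Z)))
  [3] add(S(add(SSZ, mul(add(SZ, Z), SSSZ))), mul(mul(SSZ, Z), mul(Z, Z)))
  [4] S(add(add(SSZ, mul(add(SZ, Z), SSSZ)), mul(mul(SSZ, Z), mul(Z, Z))))
  [5] S(add(S(add(SZ, mul(add(SZ, Z), SSSZ))), mul(mul(SSZ, Z), mul(Z, Z))))
  [6] S(S(add(add(SZ, mul(add(SZ, Z), SSSZ)), mul(mul(SSZ, Z), mul(Z, Z)))))
  [7] S(S(add(S(add(Z, mul(add(SZ, Z), SSSZ))), mul(mul(SSZ, Z), mul(Z, Z)))))
  [8] S(S(S(add(add(Z, mul(add(SZ, Z), SSSZ)), mul(mul(SSZ, Z), mul(Z, Z))))))
  [9] S(S(S(add(mul(add(SZ, Z), SSSZ), mul(mul(SSZ, Z), mul(Z, Z))))))
  [10] S(S(S(add(mul(S(add(Z, Z)), SSSZ), mul(mul(SSZ, Z), mul(Z, Z))))))
  [11] S(S(S(add(add(SSSZ, mul(add(Z, Z), SSSZ)), mul(mul(SSZ, Z), mul(Z, Z))))))
  [12] S(S(S(add(S(add(SSZ, mul(add(Z, Z), SSSZ))), mul(mul(SSZ, Z), mul(Z, Z))))))
  [13] S(S(S(S(add(add(SSZ, mul(add(Z, Z), SSSZ)), mul(mul(SSZ, Z), mul(Z, Z)))))))
  [14] S(S(S(S(add(S(add(SZ, mul(add(Z, Z), SSSZ))), mul(mul(SSZ, Z), mul(Z, Z)))))))
  [15] S(S(S(S(S(add(add(SZ, mul(add(Z, Z), SSSZ)), mul(mul(SSZ, Z), mul(Z, Z))))))))
  [16] S(S(S(S(S(add(S(add(Z, mul(add(Z, Z), SSSZ))), mul(mul(SSZ, Z), mul(Z, Z))))))))
  [17] S(S(S(S(S(S(add(add(Z, mul(add(Z, Z), SSSZ)), mul(mul(SSZ, Z), mul(Z, Z)))))))))
  [18] S(S(S(S(S(S(add(mul(add(Z, Z), SSSZ), mul(mul(SSZ, Z), mul(Z, Z)))))))))
  [19] S(S(S(S(S(S(add(mul(Z, SSSZ), mul(mul(SSZ, Z), mul(Z, Z)))))))))
  [20] S(S(S(S(S(S(add(Z, mul(mul(SSZ, Z), mul(Z, Z)))))))))
  [21] S(S(S(S(S(S(mul(mul(SSZ, Z), mul(Z, Z))))))))
  [22] S(S(S(S(S(S(mul(add(Z, mul(SZ, Z)), mul(Z, Z))))))))
  [23] S(S(S(S(S(S(mul(mul(SZ, Z), mul(Z, Z))))))))
  [24] S(S(S(S(S(S(mul(add(Z, mul(Z, Z)), mul(Z, Z))))))))
  [25] S(S(S(S(S(S(mul(mul(Z, Z), mul(Z, Z))))))))
  [26] S(S(S(S(S(S(mul(Z, mul(Z, Z))))))))
  [27] S^6(Z)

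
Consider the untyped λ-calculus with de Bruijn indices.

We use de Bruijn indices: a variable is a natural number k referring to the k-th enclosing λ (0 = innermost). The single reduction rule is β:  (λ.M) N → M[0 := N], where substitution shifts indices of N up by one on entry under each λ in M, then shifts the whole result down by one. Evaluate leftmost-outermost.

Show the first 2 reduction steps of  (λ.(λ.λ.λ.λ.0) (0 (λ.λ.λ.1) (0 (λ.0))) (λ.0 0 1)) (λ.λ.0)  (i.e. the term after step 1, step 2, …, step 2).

  start: (λ.(λ.λ.λ.λ.0) (0 (λ.λ.λ.1) (0 (λ.0))) (λ.0 0 1)) (λ.λ.0)
  →1  (λ.λ.λ.λ.0) ((λ.λ.0) (λ.λ.λ.1) ((λ.λ.0) (λ.0))) (λ.0 0 (λ.λ.0))
  →2  (λ.λ.λ.0) (λ.0 0 (λ.λ.0))

Answer: after 2 steps: (λ.λ.λ.0) (λ.0 0 (λ.λ.0))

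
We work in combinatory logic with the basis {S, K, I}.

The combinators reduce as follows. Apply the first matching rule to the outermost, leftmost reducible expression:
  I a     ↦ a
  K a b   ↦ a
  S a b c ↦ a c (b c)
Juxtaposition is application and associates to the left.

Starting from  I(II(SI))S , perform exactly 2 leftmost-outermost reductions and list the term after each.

Answer: after 2 steps: I(SI)S

Working:
  start: I(II(SI))S
  [1] II(SI)S
  [2] I(SI)S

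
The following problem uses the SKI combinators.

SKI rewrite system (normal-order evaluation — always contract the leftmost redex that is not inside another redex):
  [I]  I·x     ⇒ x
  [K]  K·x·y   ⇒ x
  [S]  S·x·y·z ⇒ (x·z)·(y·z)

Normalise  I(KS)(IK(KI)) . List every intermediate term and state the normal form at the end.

  start: I(KS)(IK(KI))
  [1] KS(IK(KI))
  [2] S

Answer: normal form = S  (in 2 steps)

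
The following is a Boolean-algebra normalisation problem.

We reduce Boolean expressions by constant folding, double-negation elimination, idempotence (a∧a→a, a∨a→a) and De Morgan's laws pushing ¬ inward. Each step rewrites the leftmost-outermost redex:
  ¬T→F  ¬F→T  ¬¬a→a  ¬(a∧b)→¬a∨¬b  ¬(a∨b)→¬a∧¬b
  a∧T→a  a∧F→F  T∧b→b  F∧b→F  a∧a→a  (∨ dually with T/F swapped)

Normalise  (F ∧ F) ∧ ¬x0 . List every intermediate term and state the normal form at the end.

  start: (F ∧ F) ∧ ¬x0
  [1] F ∧ ¬x0
  [2] F

Answer: normal form = F  (in 2 steps)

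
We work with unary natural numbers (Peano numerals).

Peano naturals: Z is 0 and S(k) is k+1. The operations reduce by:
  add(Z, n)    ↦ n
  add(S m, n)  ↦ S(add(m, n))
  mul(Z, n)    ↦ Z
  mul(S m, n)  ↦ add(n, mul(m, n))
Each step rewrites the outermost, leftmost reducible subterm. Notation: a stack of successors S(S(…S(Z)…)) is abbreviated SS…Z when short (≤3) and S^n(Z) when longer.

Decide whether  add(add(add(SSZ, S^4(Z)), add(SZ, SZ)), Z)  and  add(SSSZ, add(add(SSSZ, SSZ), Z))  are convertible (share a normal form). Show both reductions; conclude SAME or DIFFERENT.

Term A:
  start: add(add(add(SSZ, S^4(Z)), add(SZ, SZ)), Z)
  step 1: add(add(S(add(SZ, S^4(Z))), add(SZ, SZ)), Z)
  step 2: add(S(add(add(SZ, S^4(Z)), add(SZ, SZ))), Z)
  step 3: S(add(add(add(SZ, S^4(Z)), add(SZ, SZ)), Z))
  step 4: S(add(add(S(add(Z, S^4(Z))), add(SZ, SZ)), Z))
  step 5: S(add(S(add(add(Z, S^4(Z)), add(SZ, SZ))), Z))
  step 6: S(S(add(add(add(Z, S^4(Z)), add(SZ, SZ)), Z)))
  step 7: S(S(add(add(S^4(Z), add(SZ, SZ)), Z)))
  step 8: S(S(add(S(add(SSSZ, add(SZ, SZ))), Z)))
  step 9: S(S(S(add(add(SSSZ, add(SZ, SZ)), Z))))
  step 10: S(S(S(add(S(add(SSZ, add(SZ, SZ))), Z))))
  step 11: S(S(S(S(add(add(SSZ, add(SZ, SZ)), Z)))))
  step 12: S(S(S(S(add(S(add(SZ, add(SZ, SZ))), Z)))))
  step 13: S(S(S(S(S(add(add(SZ, add(SZ, SZ)), Z))))))
  step 14: S(S(S(S(S(add(S(add(Z, add(SZ, SZ))), Z))))))
  step 15: S(S(S(S(S(S(add(add(Z, add(SZ, SZ)), Z)))))))
  step 16: S(S(S(S(S(S(add(add(SZ, SZ), Z)))))))
  step 17: S(S(S(S(S(S(add(S(add(Z, SZ)), Z)))))))
  step 18: S(S(S(S(S(S(S(add(add(Z, SZ), Z))))))))
  step 19: S(S(S(S(S(S(S(add(SZ, Z))))))))
  step 20: S(S(S(S(S(S(S(S(add(Z, Z)))))))))
  step 21: S^8(Z)

Term B:
  start: add(SSSZ, add(add(SSSZ, SSZ), Z))
  step 1: S(add(SSZ, add(add(SSSZ, SSZ), Z)))
  step 2: S(S(add(SZ, add(add(SSSZ, SSZ), Z))))
  step 3: S(S(S(add(Z, add(add(SSSZ, SSZ), Z)))))
  step 4: S(S(S(add(add(SSSZ, SSZ), Z))))
  step 5: S(S(S(add(S(add(SSZ, SSZ)), Z))))
  step 6: S(S(S(S(add(add(SSZ, SSZ), Z)))))
  step 7: S(S(S(S(add(S(add(SZ, SSZ)), Z)))))
  step 8: S(S(S(S(S(add(add(SZ, SSZ), Z))))))
  step 9: S(S(S(S(S(add(S(add(Z, SSZ)), Z))))))
  step 10: S(S(S(S(S(S(add(add(Z, SSZ), Z)))))))
  step 11: S(S(S(S(S(S(add(SSZ, Z)))))))
  step 12: S(S(S(S(S(S(S(add(SZ, Z))))))))
  step 13: S(S(S(S(S(S(S(S(add(Z, Z)))))))))
  step 14: S^8(Z)

Answer: SAME — A ⇓ S^8(Z), B ⇓ S^8(Z)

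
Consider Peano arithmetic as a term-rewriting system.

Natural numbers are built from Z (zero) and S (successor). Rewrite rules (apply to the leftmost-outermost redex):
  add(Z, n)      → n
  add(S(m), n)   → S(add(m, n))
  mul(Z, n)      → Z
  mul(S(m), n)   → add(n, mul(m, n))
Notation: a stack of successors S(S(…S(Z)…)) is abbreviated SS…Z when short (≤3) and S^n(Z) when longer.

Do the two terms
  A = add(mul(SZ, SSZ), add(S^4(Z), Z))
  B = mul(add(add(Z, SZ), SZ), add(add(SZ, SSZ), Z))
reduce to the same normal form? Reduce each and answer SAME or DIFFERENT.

Term A:
  start: add(mul(SZ, SSZ), add(S^4(Z), Z))
  [1] add(add(SSZ, mul(Z, SSZ)), add(S^4(Z), Z))
  [2] add(S(add(SZ, mul(Z, SSZ))), add(S^4(Z), Z))
  [3] S(add(add(SZ, mul(Z, SSZ)), add(S^4(Z), Z)))
  [4] S(add(S(add(Z, mul(Z, SSZ))), add(S^4(Z), Z)))
  [5] S(S(add(add(Z, mul(Z, SSZ)), add(S^4(Z), Z))))
  [6] S(S(add(mul(Z, SSZ), add(S^4(Z), Z))))
  [7] S(S(add(Z, add(S^4(Z), Z))))
  [8] S(S(add(S^4(Z), Z)))
  [9] S(S(S(add(SSSZ, Z))))
  [10] S(S(S(S(add(SSZ, Z)))))
  [11] S(S(S(S(S(add(SZ, Z))))))
  [12] S(S(S(S(S(S(add(Z, Z)))))))
  [13] S^6(Z)

Term B:
  start: mul(add(add(Z, SZ), SZ), add(add(SZ, SSZ), Z))
  [1] mul(add(SZ, SZ), add(add(SZ, SSZ), Z))
  [2] mul(S(add(Z, SZ)), add(add(SZ, SSZ), Z))
  [3] add(add(add(SZ, SSZ), Z), mul(add(Z, SZ), add(add(SZ, SSZ), Z)))
  [4] add(add(S(add(Z, SSZ)), Z), mul(add(Z, SZ), add(add(SZ, SSZ), Z)))
  [5] add(S(add(add(Z, SSZ), Z)), mul(add(Z, SZ), add(add(SZ, SSZ), Z)))
  [6] S(add(add(add(Z, SSZ), Z), mul(add(Z, SZ), add(add(SZ, SSZ), Z))))
  [7] S(add(add(SSZ, Z), mul(add(Z, SZ), add(add(SZ, SSZ), Z))))
  [8] S(add(S(add(SZ, Z)), mul(add(Z, SZ), add(add(SZ, SSZ), Z))))
  [9] S(S(add(add(SZ, Z), mul(add(Z, SZ), add(add(SZ, SSZ), Z)))))
  [10] S(S(add(S(add(Z, Z)), mul(add(Z, SZ), add(add(SZ, SSZ), Z)))))
  [11] S(S(S(add(add(Z, Z), mul(add(Z, SZ), add(add(SZ, SSZ), Z))))))
  [12] S(S(S(add(Z, mul(add(Z, SZ), add(add(SZ, SSZ), Z))))))
  [13] S(S(S(mul(add(Z, SZ), add(add(SZ, SSZ), Z)))))
  [14] S(S(S(mul(SZ, add(add(SZ, SSZ), Z)))))
  [15] S(S(S(add(add(add(SZ, SSZ), Z), mul(Z, add(add(SZ, SSZ), Z))))))
  [16] S(S(S(add(add(S(add(Z, SSZ)), Z), mul(Z, add(add(SZ, SSZ), Z))))))
  [17] S(S(S(add(S(add(add(Z, SSZ), Z)), mul(Z, add(add(SZ, SSZ), Z))))))
  [18] S(S(S(S(add(add(add(Z, SSZ), Z), mul(Z, add(add(SZ, SSZ), Z)))))))
  [19] S(S(S(S(add(add(SSZ, Z), mul(Z, add(add(SZ, SSZ), Z)))))))
  [20] S(S(S(S(add(S(add(SZ, Z)), mul(Z, add(add(SZ, SSZ), Z)))))))
  [21] S(S(S(S(S(add(add(SZ, Z), mul(Z, add(add(SZ, SSZ), Z))))))))
  [22] S(S(S(S(S(add(S(add(Z, Z)), mul(Z, add(add(SZ, SSZ), Z))))))))
  [23] S(S(S(S(S(S(add(add(Z, Z), mul(Z, add(add(SZ, SSZ), Z)))))))))
  [24] S(S(S(S(S(S(add(Z, mul(Z, add(add(SZ, SSZ), Z)))))))))
  [25] S(S(S(S(S(S(mul(Z, add(add(SZ, SSZ), Z))))))))
  [26] S^6(Z)

Answer: SAME — A ⇓ S^6(Z), B ⇓ S^6(Z)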